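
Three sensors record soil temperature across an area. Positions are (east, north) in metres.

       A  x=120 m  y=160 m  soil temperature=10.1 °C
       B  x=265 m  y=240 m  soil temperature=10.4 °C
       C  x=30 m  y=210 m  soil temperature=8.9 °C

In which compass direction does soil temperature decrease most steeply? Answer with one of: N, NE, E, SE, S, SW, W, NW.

NW

Taking A as reference: B−A = (145, 80, +0.3); C−A = (-90, 50, -1.2).
Solve a·Δx + b·Δy = ΔT: det = 145·50 − (-90)·80 = 14450.
∂T/∂x = [(+0.3)·50 − (-1.2)·80] / 14450 = +0.007682
∂T/∂y = [145·(-1.2) − (-90)·(+0.3)] / 14450 = -0.01017
Steepest decrease is along −∇f = (-0.007682 E, +0.01017 N) → northwest.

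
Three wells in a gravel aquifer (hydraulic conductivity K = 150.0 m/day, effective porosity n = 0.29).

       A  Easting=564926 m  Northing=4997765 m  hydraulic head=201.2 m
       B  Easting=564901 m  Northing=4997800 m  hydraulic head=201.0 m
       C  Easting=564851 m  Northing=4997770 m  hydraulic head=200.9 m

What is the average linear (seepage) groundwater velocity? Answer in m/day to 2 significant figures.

With h = a·x + b·y + c and A as origin, the differences give:
  (-25)·a + 35·b = -0.2
  (-75)·a + 5·b = -0.3
Eliminate b (×5 and ×35, subtract): 2500·a = 9.50 → a = ∂h/∂x = +0.003800
Back-substitute: b = ∂h/∂y = -0.003000.
|∇h| = √(0.003800² + -0.003000²) = 0.004841
Seepage velocity v = K·i/n = 150.0 × 0.004841 / 0.29 = 2.504 m/day.

2.5 m/day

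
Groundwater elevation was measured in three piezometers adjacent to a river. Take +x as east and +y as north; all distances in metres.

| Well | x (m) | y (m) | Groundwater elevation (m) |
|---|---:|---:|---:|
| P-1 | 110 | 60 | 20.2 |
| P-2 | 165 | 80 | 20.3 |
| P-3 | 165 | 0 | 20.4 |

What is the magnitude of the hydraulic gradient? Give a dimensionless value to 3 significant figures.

0.00259

Differences from P-1: to P-2 (Δx, Δy, Δh) = (55, 20, +0.1); to P-3 = (55, -60, +0.2).
Determinant of the coordinate differences = 55·(-60) − 55·20 = -4400.
∂h/∂x = [(+0.1)·(-60) − (+0.2)·20] / -4400 = +0.002273
∂h/∂y = [55·(+0.2) − 55·(+0.1)] / -4400 = -0.001250
|∇h| = √(0.002273² + -0.001250²) = 0.002594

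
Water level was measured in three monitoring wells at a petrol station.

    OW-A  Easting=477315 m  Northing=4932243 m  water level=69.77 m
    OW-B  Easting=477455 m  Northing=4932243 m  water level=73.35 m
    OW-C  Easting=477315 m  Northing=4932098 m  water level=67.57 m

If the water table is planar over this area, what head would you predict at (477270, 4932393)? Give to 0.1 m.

70.9 m

∂h/∂x = (73.35 − 69.77) / (477455 − 477315) = +0.02557
∂h/∂y = (67.57 − 69.77) / (4932098 − 4932243) = +0.01517
h(477270, 4932393) = 69.77 + (+0.02557)·(-45) + (+0.01517)·(150) = 69.77 -1.151 +2.276 = 70.895 m.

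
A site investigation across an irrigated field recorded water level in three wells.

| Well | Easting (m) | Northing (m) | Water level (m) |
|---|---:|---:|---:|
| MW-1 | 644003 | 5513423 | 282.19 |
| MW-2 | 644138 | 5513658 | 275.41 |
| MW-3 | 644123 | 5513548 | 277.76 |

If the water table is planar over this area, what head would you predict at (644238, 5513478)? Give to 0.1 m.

277.1 m

Taking MW-1 as reference: MW-2−MW-1 = (135, 235, -6.78); MW-3−MW-1 = (120, 125, -4.43).
Determinant of the coordinate differences = 135·125 − 120·235 = -11325.
∂h/∂x = [(-6.78)·125 − (-4.43)·235] / -11325 = -0.01709
∂h/∂y = [135·(-4.43) − 120·(-6.78)] / -11325 = -0.01903
h(644238, 5513478) = 282.19 + (-0.01709)·(235) + (-0.01903)·(55) = 282.19 -4.016 -1.047 = 277.127 m.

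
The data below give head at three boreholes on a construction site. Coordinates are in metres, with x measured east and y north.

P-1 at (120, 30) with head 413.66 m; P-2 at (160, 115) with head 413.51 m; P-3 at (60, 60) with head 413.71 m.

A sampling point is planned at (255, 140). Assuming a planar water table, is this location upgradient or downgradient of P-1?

downgradient

Differences from P-1: to P-2 (Δx, Δy, Δh) = (40, 85, -0.15); to P-3 = (-60, 30, +0.05).
Determinant of the coordinate differences = 40·30 − (-60)·85 = 6300.
∂h/∂x = [(-0.15)·30 − (+0.05)·85] / 6300 = -0.001389
∂h/∂y = [40·(+0.05) − (-60)·(-0.15)] / 6300 = -0.001111
Head at (255, 140) = 413.66 + (-0.001389)·(135) + (-0.001111)·(110) = 413.35 m.
That is lower than the 413.66 m at P-1, so the point is downgradient.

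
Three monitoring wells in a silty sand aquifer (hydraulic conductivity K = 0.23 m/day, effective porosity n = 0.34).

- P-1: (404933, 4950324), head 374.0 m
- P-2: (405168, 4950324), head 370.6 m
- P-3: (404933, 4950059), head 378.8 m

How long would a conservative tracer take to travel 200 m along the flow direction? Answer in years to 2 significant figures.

∂h/∂x = (370.6 − 374.0) / (405168 − 404933) = -0.01447
∂h/∂y = (378.8 − 374.0) / (4950059 − 4950324) = -0.01811
|∇h| = √(-0.01447² + -0.01811²) = 0.02318
Seepage velocity v = K·i/n = 0.23 × 0.02318 / 0.34 = 0.01568 m/day.
t = 200 / 0.01568 = 1.276e+04 days = 34.9 years.

35 years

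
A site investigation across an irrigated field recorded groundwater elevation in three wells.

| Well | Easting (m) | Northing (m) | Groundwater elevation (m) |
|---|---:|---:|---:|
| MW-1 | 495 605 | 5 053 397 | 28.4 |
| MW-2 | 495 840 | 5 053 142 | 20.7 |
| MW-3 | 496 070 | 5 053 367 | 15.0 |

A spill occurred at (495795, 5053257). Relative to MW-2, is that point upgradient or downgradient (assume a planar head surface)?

upgradient

Differences from MW-1: to MW-2 (Δx, Δy, Δh) = (235, -255, -7.7); to MW-3 = (465, -30, -13.4).
Determinant of the coordinate differences = 235·(-30) − 465·(-255) = 111525.
∂h/∂x = [(-7.7)·(-30) − (-13.4)·(-255)] / 111525 = -0.02857
∂h/∂y = [235·(-13.4) − 465·(-7.7)] / 111525 = +0.003869
Head at (495795, 5053257) = 28.4 + (-0.02857)·(190) + (+0.003869)·(-140) = 22.43 m.
That is higher than the 20.7 m at MW-2, so the point is upgradient.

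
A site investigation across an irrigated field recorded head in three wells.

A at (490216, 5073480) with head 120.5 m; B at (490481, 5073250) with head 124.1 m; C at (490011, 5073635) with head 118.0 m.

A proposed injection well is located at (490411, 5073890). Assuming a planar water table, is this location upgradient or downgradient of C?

With h = a·x + b·y + c and A as origin, the differences give:
  265·a + (-230)·b = +3.6
  (-205)·a + 155·b = -2.5
Eliminate b (×155 and ×(-230), subtract): -6075·a = -17.00 → a = ∂h/∂x = +0.002798
Back-substitute: b = ∂h/∂y = -0.01243.
Head at (490411, 5073890) = 120.5 + (+0.002798)·(195) + (-0.01243)·(410) = 115.95 m.
That is lower than the 118.0 m at C, so the point is downgradient.

downgradient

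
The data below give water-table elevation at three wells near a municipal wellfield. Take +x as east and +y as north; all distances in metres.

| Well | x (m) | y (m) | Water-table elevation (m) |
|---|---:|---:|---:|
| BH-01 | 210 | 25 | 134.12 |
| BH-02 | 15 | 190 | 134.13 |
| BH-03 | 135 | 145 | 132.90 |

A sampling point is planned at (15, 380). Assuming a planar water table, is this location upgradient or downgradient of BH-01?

With h = a·x + b·y + c and BH-01 as origin, the differences give:
  (-195)·a + 165·b = +0.01
  (-75)·a + 120·b = -1.22
Eliminate b (×120 and ×165, subtract): -11025·a = 202.500 → a = ∂h/∂x = -0.01837
Back-substitute: b = ∂h/∂y = -0.02165.
Head at (15, 380) = 134.12 + (-0.01837)·(-195) + (-0.02165)·(355) = 130.02 m.
That is lower than the 134.12 m at BH-01, so the point is downgradient.

downgradient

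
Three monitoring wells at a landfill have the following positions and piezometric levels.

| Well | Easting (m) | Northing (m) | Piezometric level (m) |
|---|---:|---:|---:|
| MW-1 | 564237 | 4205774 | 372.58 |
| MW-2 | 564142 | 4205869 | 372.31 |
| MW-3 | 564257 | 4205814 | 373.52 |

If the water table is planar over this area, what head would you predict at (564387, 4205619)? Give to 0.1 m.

Differences from MW-1: to MW-2 (Δx, Δy, Δh) = (-95, 95, -0.27); to MW-3 = (20, 40, +0.94).
Solve a·Δx + b·Δy = Δh: det = (-95)·40 − 20·95 = -5700.
∂h/∂x = [(-0.27)·40 − (+0.94)·95] / -5700 = +0.01756
∂h/∂y = [(-95)·(+0.94) − 20·(-0.27)] / -5700 = +0.01472
h(564387, 4205619) = 372.58 + (+0.01756)·(150) + (+0.01472)·(-155) = 372.58 +2.634 -2.281 = 372.933 m.

372.9 m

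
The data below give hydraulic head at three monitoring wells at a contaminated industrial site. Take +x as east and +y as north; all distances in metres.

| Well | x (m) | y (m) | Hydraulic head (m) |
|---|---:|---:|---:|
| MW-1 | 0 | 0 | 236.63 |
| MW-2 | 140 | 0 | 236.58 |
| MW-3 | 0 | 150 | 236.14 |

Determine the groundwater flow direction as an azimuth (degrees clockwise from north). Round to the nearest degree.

∂h/∂x = (236.58 − 236.63) / (140 − 0) = -0.0003571
∂h/∂y = (236.14 − 236.63) / (150 − 0) = -0.003267
Flow direction (−∇h) has components (+0.0003571 E, +0.003267 N).
Azimuth = atan2(E, N) = atan2(+0.0003571, +0.003267) = 6.2° ≈ 006°.

006°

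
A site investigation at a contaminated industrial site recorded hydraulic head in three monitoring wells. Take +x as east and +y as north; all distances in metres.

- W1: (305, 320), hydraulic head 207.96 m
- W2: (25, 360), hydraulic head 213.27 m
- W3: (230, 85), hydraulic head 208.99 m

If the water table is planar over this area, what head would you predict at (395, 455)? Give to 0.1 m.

Differences from W1: to W2 (Δx, Δy, Δh) = (-280, 40, +5.31); to W3 = (-75, -235, +1.03).
Solve a·Δx + b·Δy = Δh: det = (-280)·(-235) − (-75)·40 = 68800.
∂h/∂x = [(+5.31)·(-235) − (+1.03)·40] / 68800 = -0.01874
∂h/∂y = [(-280)·(+1.03) − (-75)·(+5.31)] / 68800 = +0.001597
h(395, 455) = 207.96 + (-0.01874)·(90) + (+0.001597)·(135) = 207.96 -1.686 +0.216 = 206.489 m.

206.5 m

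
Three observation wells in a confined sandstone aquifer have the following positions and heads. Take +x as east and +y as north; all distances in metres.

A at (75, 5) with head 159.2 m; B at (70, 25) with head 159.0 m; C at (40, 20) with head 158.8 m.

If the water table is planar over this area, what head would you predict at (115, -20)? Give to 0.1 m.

159.7 m

Taking A as reference: B−A = (-5, 20, -0.2); C−A = (-35, 15, -0.4).
Solve a·Δx + b·Δy = Δh: det = (-5)·15 − (-35)·20 = 625.
∂h/∂x = [(-0.2)·15 − (-0.4)·20] / 625 = +0.008000
∂h/∂y = [(-5)·(-0.4) − (-35)·(-0.2)] / 625 = -0.008000
h(115, -20) = 159.2 + (+0.008000)·(40) + (-0.008000)·(-25) = 159.2 +0.320 +0.200 = 159.720 m.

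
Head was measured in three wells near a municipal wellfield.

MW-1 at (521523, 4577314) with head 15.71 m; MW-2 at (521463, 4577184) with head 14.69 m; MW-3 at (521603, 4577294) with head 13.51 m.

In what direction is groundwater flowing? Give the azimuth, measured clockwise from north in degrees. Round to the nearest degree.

Differences from MW-1: to MW-2 (Δx, Δy, Δh) = (-60, -130, -1.02); to MW-3 = (80, -20, -2.20).
Determinant of the coordinate differences = (-60)·(-20) − 80·(-130) = 11600.
∂h/∂x = [(-1.02)·(-20) − (-2.20)·(-130)] / 11600 = -0.02290
∂h/∂y = [(-60)·(-2.20) − 80·(-1.02)] / 11600 = +0.01841
Flow direction (−∇h) has components (+0.02290 E, -0.01841 N).
Azimuth = atan2(E, N) = atan2(+0.02290, -0.01841) = 128.8° ≈ 129°.

129°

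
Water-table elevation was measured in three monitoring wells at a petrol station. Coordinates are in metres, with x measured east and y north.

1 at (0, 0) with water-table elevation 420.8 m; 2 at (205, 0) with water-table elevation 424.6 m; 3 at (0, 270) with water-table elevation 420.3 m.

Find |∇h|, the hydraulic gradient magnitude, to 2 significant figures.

∂h/∂x = (424.6 − 420.8) / (205 − 0) = +0.01854
∂h/∂y = (420.3 − 420.8) / (270 − 0) = -0.001852
|∇h| = √(0.01854² + -0.001852²) = 0.01863

0.019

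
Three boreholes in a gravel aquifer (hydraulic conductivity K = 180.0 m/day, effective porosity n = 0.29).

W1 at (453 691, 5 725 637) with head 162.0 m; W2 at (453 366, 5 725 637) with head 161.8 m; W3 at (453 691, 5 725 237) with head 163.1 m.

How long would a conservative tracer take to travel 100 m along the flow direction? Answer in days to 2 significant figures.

57 days

∂h/∂x = (161.8 − 162.0) / (453366 − 453691) = +0.0006154
∂h/∂y = (163.1 − 162.0) / (5725237 − 5725637) = -0.002750
|∇h| = √(0.0006154² + -0.002750²) = 0.002818
Seepage velocity v = K·i/n = 180.0 × 0.002818 / 0.29 = 1.749 m/day.
t = 100 / 1.749 = 57.18 days.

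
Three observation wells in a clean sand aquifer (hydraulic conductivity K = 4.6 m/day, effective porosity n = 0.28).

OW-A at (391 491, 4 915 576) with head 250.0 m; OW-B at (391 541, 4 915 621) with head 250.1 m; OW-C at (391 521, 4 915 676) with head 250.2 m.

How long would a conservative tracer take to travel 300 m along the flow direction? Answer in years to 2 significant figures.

26 years

Differences from OW-A: to OW-B (Δx, Δy, Δh) = (50, 45, +0.1); to OW-C = (30, 100, +0.2).
Determinant of the coordinate differences = 50·100 − 30·45 = 3650.
∂h/∂x = [(+0.1)·100 − (+0.2)·45] / 3650 = +0.0002740
∂h/∂y = [50·(+0.2) − 30·(+0.1)] / 3650 = +0.001918
|∇h| = √(0.0002740² + 0.001918²) = 0.001937
Seepage velocity v = K·i/n = 4.6 × 0.001937 / 0.28 = 0.03182 m/day.
t = 300 / 0.03182 = 9428 days = 25.8 years.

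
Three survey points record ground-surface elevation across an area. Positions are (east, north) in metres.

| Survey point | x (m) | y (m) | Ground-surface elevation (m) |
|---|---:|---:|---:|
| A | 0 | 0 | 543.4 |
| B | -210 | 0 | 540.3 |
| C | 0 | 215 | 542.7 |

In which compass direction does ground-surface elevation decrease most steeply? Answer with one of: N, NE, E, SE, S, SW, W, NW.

W

∂z/∂x = (540.3 − 543.4) / (-210 − 0) = +0.01476
∂z/∂y = (542.7 − 543.4) / (215 − 0) = -0.003256
Steepest decrease is along −∇f = (-0.01476 E, +0.003256 N) → west.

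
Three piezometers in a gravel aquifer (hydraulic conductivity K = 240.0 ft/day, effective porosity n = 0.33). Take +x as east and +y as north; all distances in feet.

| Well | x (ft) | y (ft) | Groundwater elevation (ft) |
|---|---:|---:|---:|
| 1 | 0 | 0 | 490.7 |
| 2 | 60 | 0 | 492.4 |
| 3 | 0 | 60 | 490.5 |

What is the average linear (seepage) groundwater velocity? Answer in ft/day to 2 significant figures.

21 ft/day

∂h/∂x = (492.4 − 490.7) / (60 − 0) = +0.02833
∂h/∂y = (490.5 − 490.7) / (60 − 0) = -0.003333
|∇h| = √(0.02833² + -0.003333²) = 0.02853
Seepage velocity v = K·i/n = 240.0 × 0.02853 / 0.33 = 20.75 ft/day.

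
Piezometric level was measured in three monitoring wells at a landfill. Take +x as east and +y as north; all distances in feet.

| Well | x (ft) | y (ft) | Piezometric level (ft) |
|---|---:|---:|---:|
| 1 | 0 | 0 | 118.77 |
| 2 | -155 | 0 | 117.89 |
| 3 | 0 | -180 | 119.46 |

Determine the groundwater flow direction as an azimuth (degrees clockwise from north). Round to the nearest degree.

304°

∂h/∂x = (117.89 − 118.77) / (-155 − 0) = +0.005677
∂h/∂y = (119.46 − 118.77) / (-180 − 0) = -0.003833
Flow direction (−∇h) has components (-0.005677 E, +0.003833 N).
Azimuth = atan2(E, N) = atan2(-0.005677, +0.003833) = 304.0° ≈ 304°.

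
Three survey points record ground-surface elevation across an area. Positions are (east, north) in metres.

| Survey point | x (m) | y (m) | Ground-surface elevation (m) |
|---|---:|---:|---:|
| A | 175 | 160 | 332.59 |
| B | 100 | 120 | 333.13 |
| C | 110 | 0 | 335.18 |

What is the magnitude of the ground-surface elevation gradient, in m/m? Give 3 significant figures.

Taking A as reference: B−A = (-75, -40, +0.54); C−A = (-65, -160, +2.59).
Solve a·Δx + b·Δy = Δz: det = (-75)·(-160) − (-65)·(-40) = 9400.
∂z/∂x = [(+0.54)·(-160) − (+2.59)·(-40)] / 9400 = +0.001830
∂z/∂y = [(-75)·(+2.59) − (-65)·(+0.54)] / 9400 = -0.01693
|∇f| = √(0.001830² + -0.01693²) = 0.01703 m/m

0.0170 m/m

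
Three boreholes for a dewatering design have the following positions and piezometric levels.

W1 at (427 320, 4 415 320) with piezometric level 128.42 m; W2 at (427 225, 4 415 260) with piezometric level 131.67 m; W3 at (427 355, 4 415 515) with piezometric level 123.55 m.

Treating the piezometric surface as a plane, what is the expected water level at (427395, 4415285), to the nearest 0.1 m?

With h = a·x + b·y + c and W1 as origin, the differences give:
  (-95)·a + (-60)·b = +3.25
  35·a + 195·b = -4.87
Eliminate b (×195 and ×(-60), subtract): -16425·a = 341.550 → a = ∂h/∂x = -0.02079
Back-substitute: b = ∂h/∂y = -0.02124.
h(427395, 4415285) = 128.42 + (-0.02079)·(75) + (-0.02124)·(-35) = 128.42 -1.560 +0.743 = 127.604 m.

127.6 m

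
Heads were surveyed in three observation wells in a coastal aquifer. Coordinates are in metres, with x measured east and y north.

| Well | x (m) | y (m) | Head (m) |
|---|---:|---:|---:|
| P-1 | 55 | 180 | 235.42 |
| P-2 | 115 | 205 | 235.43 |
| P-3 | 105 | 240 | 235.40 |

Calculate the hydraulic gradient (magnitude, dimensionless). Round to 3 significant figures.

Differences from P-1: to P-2 (Δx, Δy, Δh) = (60, 25, +0.01); to P-3 = (50, 60, -0.02).
Solve a·Δx + b·Δy = Δh: det = 60·60 − 50·25 = 2350.
∂h/∂x = [(+0.01)·60 − (-0.02)·25] / 2350 = +0.0004681
∂h/∂y = [60·(-0.02) − 50·(+0.01)] / 2350 = -0.0007234
|∇h| = √(0.0004681² + -0.0007234²) = 0.0008616

0.000862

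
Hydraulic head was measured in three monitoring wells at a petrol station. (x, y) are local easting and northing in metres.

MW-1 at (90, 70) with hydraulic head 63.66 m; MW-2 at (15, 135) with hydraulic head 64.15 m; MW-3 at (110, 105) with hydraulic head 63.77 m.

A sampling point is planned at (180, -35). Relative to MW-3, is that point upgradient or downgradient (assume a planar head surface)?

Differences from MW-1: to MW-2 (Δx, Δy, Δh) = (-75, 65, +0.49); to MW-3 = (20, 35, +0.11).
Determinant of the coordinate differences = (-75)·35 − 20·65 = -3925.
∂h/∂x = [(+0.49)·35 − (+0.11)·65] / -3925 = -0.002548
∂h/∂y = [(-75)·(+0.11) − 20·(+0.49)] / -3925 = +0.004599
Head at (180, -35) = 63.66 + (-0.002548)·(90) + (+0.004599)·(-105) = 62.95 m.
That is lower than the 63.77 m at MW-3, so the point is downgradient.

downgradient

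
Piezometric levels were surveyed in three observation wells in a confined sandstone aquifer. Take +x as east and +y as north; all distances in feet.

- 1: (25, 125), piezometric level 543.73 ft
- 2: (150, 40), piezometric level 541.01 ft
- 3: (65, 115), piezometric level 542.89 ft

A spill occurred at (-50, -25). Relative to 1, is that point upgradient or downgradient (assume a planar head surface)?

With h = a·x + b·y + c and 1 as origin, the differences give:
  125·a + (-85)·b = -2.72
  40·a + (-10)·b = -0.84
Eliminate b (×(-10) and ×(-85), subtract): 2150·a = -44.200 → a = ∂h/∂x = -0.02056
Back-substitute: b = ∂h/∂y = +0.001767.
Head at (-50, -25) = 543.73 + (-0.02056)·(-75) + (+0.001767)·(-150) = 545.01 ft.
That is higher than the 543.73 ft at 1, so the point is upgradient.

upgradient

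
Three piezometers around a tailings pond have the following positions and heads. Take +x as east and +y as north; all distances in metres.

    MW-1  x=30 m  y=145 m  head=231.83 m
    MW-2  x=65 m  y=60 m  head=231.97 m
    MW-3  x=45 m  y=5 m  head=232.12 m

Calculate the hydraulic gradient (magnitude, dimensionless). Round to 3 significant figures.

0.00262

With h = a·x + b·y + c and MW-1 as origin, the differences give:
  35·a + (-85)·b = +0.14
  15·a + (-140)·b = +0.29
Eliminate b (×(-140) and ×(-85), subtract): -3625·a = 5.050 → a = ∂h/∂x = -0.001393
Back-substitute: b = ∂h/∂y = -0.002221.
|∇h| = √(-0.001393² + -0.002221²) = 0.002622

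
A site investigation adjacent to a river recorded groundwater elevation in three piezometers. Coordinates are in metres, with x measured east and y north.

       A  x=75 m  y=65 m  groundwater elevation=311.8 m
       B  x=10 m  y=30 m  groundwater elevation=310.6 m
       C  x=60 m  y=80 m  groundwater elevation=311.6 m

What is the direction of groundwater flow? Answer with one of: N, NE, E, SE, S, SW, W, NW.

W

With h = a·x + b·y + c and A as origin, the differences give:
  (-65)·a + (-35)·b = -1.2
  (-15)·a + 15·b = -0.2
Eliminate b (×15 and ×(-35), subtract): -1500·a = -25.00 → a = ∂h/∂x = +0.01667
Back-substitute: b = ∂h/∂y = +0.003333.
Flow = −∇h = (-0.01667 east, -0.003333 north), which points west.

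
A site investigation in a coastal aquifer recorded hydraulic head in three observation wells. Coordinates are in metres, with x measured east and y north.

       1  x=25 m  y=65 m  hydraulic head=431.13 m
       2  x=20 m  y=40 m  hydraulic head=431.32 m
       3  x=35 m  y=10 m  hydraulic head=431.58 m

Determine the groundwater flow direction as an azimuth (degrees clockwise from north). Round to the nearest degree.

Taking 1 as reference: 2−1 = (-5, -25, +0.19); 3−1 = (10, -55, +0.45).
Determinant of the coordinate differences = (-5)·(-55) − 10·(-25) = 525.
∂h/∂x = [(+0.19)·(-55) − (+0.45)·(-25)] / 525 = +0.001524
∂h/∂y = [(-5)·(+0.45) − 10·(+0.19)] / 525 = -0.007905
Flow direction (−∇h) has components (-0.001524 E, +0.007905 N).
Azimuth = atan2(E, N) = atan2(-0.001524, +0.007905) = 349.1° ≈ 349°.

349°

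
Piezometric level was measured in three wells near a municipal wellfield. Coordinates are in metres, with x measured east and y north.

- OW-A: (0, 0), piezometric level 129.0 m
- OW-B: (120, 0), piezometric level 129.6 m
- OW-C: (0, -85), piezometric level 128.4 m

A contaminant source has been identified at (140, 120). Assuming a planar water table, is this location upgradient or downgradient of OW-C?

upgradient

∂h/∂x = (129.6 − 129.0) / (120 − 0) = +0.005000
∂h/∂y = (128.4 − 129.0) / (-85 − 0) = +0.007059
Head at (140, 120) = 129.0 + (+0.005000)·(140) + (+0.007059)·(120) = 130.55 m.
That is higher than the 128.4 m at OW-C, so the point is upgradient.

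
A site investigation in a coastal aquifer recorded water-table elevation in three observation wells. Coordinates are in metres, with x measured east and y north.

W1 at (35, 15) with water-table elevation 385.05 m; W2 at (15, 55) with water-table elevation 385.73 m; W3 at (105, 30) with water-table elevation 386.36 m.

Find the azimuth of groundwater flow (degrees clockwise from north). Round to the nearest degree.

210°

Three-point gradient (reference W1): Δ to W2 = (-20, 40, +0.68), Δ to W3 = (70, 15, +1.31).
∂h/∂x = +0.01361, ∂h/∂y = +0.02381 (det = -3100).
Flow direction (−∇h) has components (-0.01361 E, -0.02381 N).
Azimuth = atan2(E, N) = atan2(-0.01361, -0.02381) = 209.8° ≈ 210°.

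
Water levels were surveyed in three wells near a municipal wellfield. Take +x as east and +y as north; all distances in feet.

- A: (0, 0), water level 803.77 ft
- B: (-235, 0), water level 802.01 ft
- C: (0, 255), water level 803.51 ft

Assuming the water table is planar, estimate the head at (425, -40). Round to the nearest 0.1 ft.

∂h/∂x = (802.01 − 803.77) / (-235 − 0) = +0.007489
∂h/∂y = (803.51 − 803.77) / (255 − 0) = -0.001020
h(425, -40) = 803.77 + (+0.007489)·(425) + (-0.001020)·(-40) = 803.77 +3.183 +0.041 = 806.994 ft.

807.0 ft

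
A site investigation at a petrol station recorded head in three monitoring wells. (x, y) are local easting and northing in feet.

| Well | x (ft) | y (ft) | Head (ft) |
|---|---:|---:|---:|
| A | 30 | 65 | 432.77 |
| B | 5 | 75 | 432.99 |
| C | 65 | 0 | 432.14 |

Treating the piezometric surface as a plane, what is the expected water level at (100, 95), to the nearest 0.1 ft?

Taking A as reference: B−A = (-25, 10, +0.22); C−A = (35, -65, -0.63).
Solve a·Δx + b·Δy = Δh: det = (-25)·(-65) − 35·10 = 1275.
∂h/∂x = [(+0.22)·(-65) − (-0.63)·10] / 1275 = -0.006275
∂h/∂y = [(-25)·(-0.63) − 35·(+0.22)] / 1275 = +0.006314
h(100, 95) = 432.77 + (-0.006275)·(70) + (+0.006314)·(30) = 432.77 -0.439 +0.189 = 432.520 ft.

432.5 ft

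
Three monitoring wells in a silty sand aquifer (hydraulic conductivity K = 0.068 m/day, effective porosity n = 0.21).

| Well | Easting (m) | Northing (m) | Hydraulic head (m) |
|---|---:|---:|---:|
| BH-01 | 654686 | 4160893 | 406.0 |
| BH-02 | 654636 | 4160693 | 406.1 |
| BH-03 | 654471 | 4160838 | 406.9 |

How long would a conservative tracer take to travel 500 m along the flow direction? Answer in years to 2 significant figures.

With h = a·x + b·y + c and BH-01 as origin, the differences give:
  (-50)·a + (-200)·b = +0.1
  (-215)·a + (-55)·b = +0.9
Eliminate b (×(-55) and ×(-200), subtract): -40250·a = 174.50 → a = ∂h/∂x = -0.004335
Back-substitute: b = ∂h/∂y = +0.0005839.
|∇h| = √(-0.004335² + 0.0005839²) = 0.004374
Seepage velocity v = K·i/n = 0.068 × 0.004374 / 0.21 = 0.001416 m/day.
t = 500 / 0.001416 = 3.531e+05 days = 967 years.

970 years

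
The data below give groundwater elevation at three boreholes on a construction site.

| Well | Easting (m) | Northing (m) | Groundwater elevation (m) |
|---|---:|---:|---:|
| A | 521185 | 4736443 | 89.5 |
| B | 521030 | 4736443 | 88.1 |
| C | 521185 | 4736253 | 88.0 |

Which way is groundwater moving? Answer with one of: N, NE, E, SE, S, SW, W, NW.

SW

∂h/∂x = (88.1 − 89.5) / (521030 − 521185) = +0.009032
∂h/∂y = (88.0 − 89.5) / (4736253 − 4736443) = +0.007895
Flow = −∇h = (-0.009032 east, -0.007895 north), which points southwest.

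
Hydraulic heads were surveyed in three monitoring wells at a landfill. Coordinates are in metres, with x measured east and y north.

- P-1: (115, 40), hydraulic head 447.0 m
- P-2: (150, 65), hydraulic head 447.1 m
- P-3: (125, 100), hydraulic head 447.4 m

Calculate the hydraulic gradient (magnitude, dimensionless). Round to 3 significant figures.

Taking P-1 as reference: P-2−P-1 = (35, 25, +0.1); P-3−P-1 = (10, 60, +0.4).
Determinant of the coordinate differences = 35·60 − 10·25 = 1850.
∂h/∂x = [(+0.1)·60 − (+0.4)·25] / 1850 = -0.002162
∂h/∂y = [35·(+0.4) − 10·(+0.1)] / 1850 = +0.007027
|∇h| = √(-0.002162² + 0.007027²) = 0.007352

0.00735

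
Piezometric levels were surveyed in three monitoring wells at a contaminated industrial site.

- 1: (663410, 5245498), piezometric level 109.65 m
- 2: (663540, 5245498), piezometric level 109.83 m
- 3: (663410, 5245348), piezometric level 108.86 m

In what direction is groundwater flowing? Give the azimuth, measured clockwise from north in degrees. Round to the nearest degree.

∂h/∂x = (109.83 − 109.65) / (663540 − 663410) = +0.001385
∂h/∂y = (108.86 − 109.65) / (5245348 − 5245498) = +0.005267
Flow direction (−∇h) has components (-0.001385 E, -0.005267 N).
Azimuth = atan2(E, N) = atan2(-0.001385, -0.005267) = 194.7° ≈ 195°.

195°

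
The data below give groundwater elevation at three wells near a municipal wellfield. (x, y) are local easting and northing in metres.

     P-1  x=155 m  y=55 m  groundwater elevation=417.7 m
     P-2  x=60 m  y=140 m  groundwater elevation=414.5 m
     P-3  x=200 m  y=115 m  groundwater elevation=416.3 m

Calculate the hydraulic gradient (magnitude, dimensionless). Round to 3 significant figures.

With h = a·x + b·y + c and P-1 as origin, the differences give:
  (-95)·a + 85·b = -3.2
  45·a + 60·b = -1.4
Eliminate b (×60 and ×85, subtract): -9525·a = -73.00 → a = ∂h/∂x = +0.007664
Back-substitute: b = ∂h/∂y = -0.02908.
|∇h| = √(0.007664² + -0.02908²) = 0.03007

0.0301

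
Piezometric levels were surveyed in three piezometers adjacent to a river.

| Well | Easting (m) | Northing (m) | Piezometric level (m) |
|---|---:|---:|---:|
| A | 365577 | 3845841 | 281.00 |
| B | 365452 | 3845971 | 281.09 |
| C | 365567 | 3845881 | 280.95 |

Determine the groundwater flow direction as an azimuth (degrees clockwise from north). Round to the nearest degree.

Taking A as reference: B−A = (-125, 130, +0.09); C−A = (-10, 40, -0.05).
Solve a·Δx + b·Δy = Δh: det = (-125)·40 − (-10)·130 = -3700.
∂h/∂x = [(+0.09)·40 − (-0.05)·130] / -3700 = -0.002730
∂h/∂y = [(-125)·(-0.05) − (-10)·(+0.09)] / -3700 = -0.001932
Flow direction (−∇h) has components (+0.002730 E, +0.001932 N).
Azimuth = atan2(E, N) = atan2(+0.002730, +0.001932) = 54.7° ≈ 055°.

055°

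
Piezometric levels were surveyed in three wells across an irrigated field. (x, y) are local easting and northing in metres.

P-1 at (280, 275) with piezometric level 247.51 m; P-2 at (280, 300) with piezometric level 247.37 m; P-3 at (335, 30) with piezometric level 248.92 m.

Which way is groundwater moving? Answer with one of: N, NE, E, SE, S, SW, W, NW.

Differences from P-1: to P-2 (Δx, Δy, Δh) = (0, 25, -0.14); to P-3 = (55, -245, +1.41).
Determinant of the coordinate differences = 0·(-245) − 55·25 = -1375.
∂h/∂x = [(-0.14)·(-245) − (+1.41)·25] / -1375 = +0.0006909
∂h/∂y = [0·(+1.41) − 55·(-0.14)] / -1375 = -0.005600
Flow = −∇h = (-0.0006909 east, +0.005600 north), which points north.

N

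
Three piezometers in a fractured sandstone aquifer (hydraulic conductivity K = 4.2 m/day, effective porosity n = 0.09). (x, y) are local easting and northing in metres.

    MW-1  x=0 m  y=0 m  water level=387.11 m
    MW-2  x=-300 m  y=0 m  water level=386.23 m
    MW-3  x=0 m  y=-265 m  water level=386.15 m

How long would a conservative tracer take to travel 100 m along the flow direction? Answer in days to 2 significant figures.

460 days

∂h/∂x = (386.23 − 387.11) / (-300 − 0) = +0.002933
∂h/∂y = (386.15 − 387.11) / (-265 − 0) = +0.003623
|∇h| = √(0.002933² + 0.003623²) = 0.004661
Seepage velocity v = K·i/n = 4.2 × 0.004661 / 0.09 = 0.2175 m/day.
t = 100 / 0.2175 = 459.8 days.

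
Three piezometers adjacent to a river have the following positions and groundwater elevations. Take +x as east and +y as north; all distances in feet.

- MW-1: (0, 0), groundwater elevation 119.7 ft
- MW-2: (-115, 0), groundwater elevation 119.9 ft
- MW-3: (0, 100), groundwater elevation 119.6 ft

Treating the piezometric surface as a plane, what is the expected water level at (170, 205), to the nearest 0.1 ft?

∂h/∂x = (119.9 − 119.7) / (-115 − 0) = -0.001739
∂h/∂y = (119.6 − 119.7) / (100 − 0) = -0.001000
h(170, 205) = 119.7 + (-0.001739)·(170) + (-0.001000)·(205) = 119.7 -0.296 -0.205 = 119.199 ft.

119.2 ft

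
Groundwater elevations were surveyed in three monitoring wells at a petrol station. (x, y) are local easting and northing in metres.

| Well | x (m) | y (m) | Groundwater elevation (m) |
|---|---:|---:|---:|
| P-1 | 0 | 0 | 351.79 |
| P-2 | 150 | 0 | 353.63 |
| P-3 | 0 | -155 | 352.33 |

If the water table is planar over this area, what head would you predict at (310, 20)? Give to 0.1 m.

355.5 m

∂h/∂x = (353.63 − 351.79) / (150 − 0) = +0.01227
∂h/∂y = (352.33 − 351.79) / (-155 − 0) = -0.003484
h(310, 20) = 351.79 + (+0.01227)·(310) + (-0.003484)·(20) = 351.79 +3.803 -0.070 = 355.523 m.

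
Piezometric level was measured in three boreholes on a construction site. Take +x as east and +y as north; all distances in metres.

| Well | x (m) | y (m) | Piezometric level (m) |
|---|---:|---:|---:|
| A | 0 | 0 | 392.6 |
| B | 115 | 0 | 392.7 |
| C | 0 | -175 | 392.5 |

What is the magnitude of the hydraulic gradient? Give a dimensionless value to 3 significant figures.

0.00104

∂h/∂x = (392.7 − 392.6) / (115 − 0) = +0.0008696
∂h/∂y = (392.5 − 392.6) / (-175 − 0) = +0.0005714
|∇h| = √(0.0008696² + 0.0005714²) = 0.001041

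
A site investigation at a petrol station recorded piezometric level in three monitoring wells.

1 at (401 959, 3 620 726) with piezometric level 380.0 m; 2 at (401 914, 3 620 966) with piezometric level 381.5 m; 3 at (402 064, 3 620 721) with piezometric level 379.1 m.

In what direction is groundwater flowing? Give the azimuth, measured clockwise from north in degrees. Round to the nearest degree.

119°

Differences from 1: to 2 (Δx, Δy, Δh) = (-45, 240, +1.5); to 3 = (105, -5, -0.9).
Solve a·Δx + b·Δy = Δh: det = (-45)·(-5) − 105·240 = -24975.
∂h/∂x = [(+1.5)·(-5) − (-0.9)·240] / -24975 = -0.008348
∂h/∂y = [(-45)·(-0.9) − 105·(+1.5)] / -24975 = +0.004685
Flow direction (−∇h) has components (+0.008348 E, -0.004685 N).
Azimuth = atan2(E, N) = atan2(+0.008348, -0.004685) = 119.3° ≈ 119°.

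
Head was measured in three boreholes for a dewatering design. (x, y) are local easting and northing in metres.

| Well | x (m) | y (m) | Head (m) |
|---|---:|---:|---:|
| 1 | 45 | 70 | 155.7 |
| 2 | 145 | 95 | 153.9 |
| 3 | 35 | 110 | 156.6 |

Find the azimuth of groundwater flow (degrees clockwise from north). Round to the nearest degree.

127°

Taking 1 as reference: 2−1 = (100, 25, -1.8); 3−1 = (-10, 40, +0.9).
Determinant of the coordinate differences = 100·40 − (-10)·25 = 4250.
∂h/∂x = [(-1.8)·40 − (+0.9)·25] / 4250 = -0.02224
∂h/∂y = [100·(+0.9) − (-10)·(-1.8)] / 4250 = +0.01694
Flow direction (−∇h) has components (+0.02224 E, -0.01694 N).
Azimuth = atan2(E, N) = atan2(+0.02224, -0.01694) = 127.3° ≈ 127°.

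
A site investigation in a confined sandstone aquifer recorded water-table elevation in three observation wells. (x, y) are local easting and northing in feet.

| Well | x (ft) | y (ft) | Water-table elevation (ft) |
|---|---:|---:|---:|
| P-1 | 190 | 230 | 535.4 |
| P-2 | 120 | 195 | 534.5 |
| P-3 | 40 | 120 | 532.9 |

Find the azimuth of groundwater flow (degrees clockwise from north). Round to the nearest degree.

Differences from P-1: to P-2 (Δx, Δy, Δh) = (-70, -35, -0.9); to P-3 = (-150, -110, -2.5).
Determinant of the coordinate differences = (-70)·(-110) − (-150)·(-35) = 2450.
∂h/∂x = [(-0.9)·(-110) − (-2.5)·(-35)] / 2450 = +0.004694
∂h/∂y = [(-70)·(-2.5) − (-150)·(-0.9)] / 2450 = +0.01633
Flow direction (−∇h) has components (-0.004694 E, -0.01633 N).
Azimuth = atan2(E, N) = atan2(-0.004694, -0.01633) = 196.0° ≈ 196°.

196°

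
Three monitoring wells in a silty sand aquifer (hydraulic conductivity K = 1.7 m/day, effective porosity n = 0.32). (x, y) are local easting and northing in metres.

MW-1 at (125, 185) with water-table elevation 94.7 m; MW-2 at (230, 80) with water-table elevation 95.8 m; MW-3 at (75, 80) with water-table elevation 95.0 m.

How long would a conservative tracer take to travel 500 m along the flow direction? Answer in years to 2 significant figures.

35 years

Differences from MW-1: to MW-2 (Δx, Δy, Δh) = (105, -105, +1.1); to MW-3 = (-50, -105, +0.3).
Determinant of the coordinate differences = 105·(-105) − (-50)·(-105) = -16275.
∂h/∂x = [(+1.1)·(-105) − (+0.3)·(-105)] / -16275 = +0.005161
∂h/∂y = [105·(+0.3) − (-50)·(+1.1)] / -16275 = -0.005315
|∇h| = √(0.005161² + -0.005315²) = 0.007408
Seepage velocity v = K·i/n = 1.7 × 0.007408 / 0.32 = 0.03936 m/day.
t = 500 / 0.03936 = 1.27e+04 days = 34.8 years.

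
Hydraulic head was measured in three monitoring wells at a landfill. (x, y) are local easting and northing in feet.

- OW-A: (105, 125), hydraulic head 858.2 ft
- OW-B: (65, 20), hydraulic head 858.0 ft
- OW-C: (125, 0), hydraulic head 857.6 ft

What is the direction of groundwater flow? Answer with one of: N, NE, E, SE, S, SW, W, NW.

SE

With h = a·x + b·y + c and OW-A as origin, the differences give:
  (-40)·a + (-105)·b = -0.2
  20·a + (-125)·b = -0.6
Eliminate b (×(-125) and ×(-105), subtract): 7100·a = -38.00 → a = ∂h/∂x = -0.005352
Back-substitute: b = ∂h/∂y = +0.003944.
Flow = −∇h = (+0.005352 east, -0.003944 north), which points southeast.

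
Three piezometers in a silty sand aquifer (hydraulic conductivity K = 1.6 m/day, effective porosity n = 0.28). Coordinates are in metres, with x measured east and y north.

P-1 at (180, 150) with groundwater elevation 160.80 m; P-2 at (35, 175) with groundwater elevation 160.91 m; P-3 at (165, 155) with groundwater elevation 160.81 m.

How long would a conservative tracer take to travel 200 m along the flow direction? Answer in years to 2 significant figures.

Taking P-1 as reference: P-2−P-1 = (-145, 25, +0.11); P-3−P-1 = (-15, 5, +0.01).
Solve a·Δx + b·Δy = Δh: det = (-145)·5 − (-15)·25 = -350.
∂h/∂x = [(+0.11)·5 − (+0.01)·25] / -350 = -0.0008571
∂h/∂y = [(-145)·(+0.01) − (-15)·(+0.11)] / -350 = -0.0005714
|∇h| = √(-0.0008571² + -0.0005714²) = 0.00103
Seepage velocity v = K·i/n = 1.6 × 0.00103 / 0.28 = 0.005886 m/day.
t = 200 / 0.005886 = 3.398e+04 days = 93 years.

93 years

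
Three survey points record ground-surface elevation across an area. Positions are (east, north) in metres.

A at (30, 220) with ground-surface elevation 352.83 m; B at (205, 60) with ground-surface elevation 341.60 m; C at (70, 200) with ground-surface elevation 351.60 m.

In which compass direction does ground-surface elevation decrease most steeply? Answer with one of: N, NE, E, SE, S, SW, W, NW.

With z = a·x + b·y + c and A as origin, the differences give:
  175·a + (-160)·b = -11.23
  40·a + (-20)·b = -1.23
Eliminate b (×(-20) and ×(-160), subtract): 2900·a = 27.800 → a = ∂z/∂x = +0.009586
Back-substitute: b = ∂z/∂y = +0.08067.
Steepest decrease is along −∇f = (-0.009586 E, -0.08067 N) → south.

S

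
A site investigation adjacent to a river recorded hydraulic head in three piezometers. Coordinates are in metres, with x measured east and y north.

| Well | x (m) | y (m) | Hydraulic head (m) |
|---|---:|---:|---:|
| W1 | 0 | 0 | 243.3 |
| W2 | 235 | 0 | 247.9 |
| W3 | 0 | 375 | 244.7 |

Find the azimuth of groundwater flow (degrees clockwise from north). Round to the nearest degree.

259°

∂h/∂x = (247.9 − 243.3) / (235 − 0) = +0.01957
∂h/∂y = (244.7 − 243.3) / (375 − 0) = +0.003733
Flow direction (−∇h) has components (-0.01957 E, -0.003733 N).
Azimuth = atan2(E, N) = atan2(-0.01957, -0.003733) = 259.2° ≈ 259°.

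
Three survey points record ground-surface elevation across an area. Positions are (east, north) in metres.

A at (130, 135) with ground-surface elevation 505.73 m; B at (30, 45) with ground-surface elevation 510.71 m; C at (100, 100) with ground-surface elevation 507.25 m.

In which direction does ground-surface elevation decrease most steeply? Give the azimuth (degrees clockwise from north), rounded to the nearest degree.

Differences from A: to B (Δx, Δy, Δh) = (-100, -90, +4.98); to C = (-30, -35, +1.52).
Determinant of the coordinate differences = (-100)·(-35) − (-30)·(-90) = 800.
∂z/∂x = [(+4.98)·(-35) − (+1.52)·(-90)] / 800 = -0.04688
∂z/∂y = [(-100)·(+1.52) − (-30)·(+4.98)] / 800 = -0.003250
Steepest decrease is along −∇f: components (+0.04688 E, +0.003250 N).
Azimuth = atan2(+0.04688, +0.003250) = 86.0° ≈ 086°.

086°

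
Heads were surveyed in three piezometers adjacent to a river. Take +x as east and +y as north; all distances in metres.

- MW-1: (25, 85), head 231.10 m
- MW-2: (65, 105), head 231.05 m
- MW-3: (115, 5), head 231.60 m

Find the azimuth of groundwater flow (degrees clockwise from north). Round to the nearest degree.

Differences from MW-1: to MW-2 (Δx, Δy, Δh) = (40, 20, -0.05); to MW-3 = (90, -80, +0.50).
Determinant of the coordinate differences = 40·(-80) − 90·20 = -5000.
∂h/∂x = [(-0.05)·(-80) − (+0.50)·20] / -5000 = +0.001200
∂h/∂y = [40·(+0.50) − 90·(-0.05)] / -5000 = -0.004900
Flow direction (−∇h) has components (-0.001200 E, +0.004900 N).
Azimuth = atan2(E, N) = atan2(-0.001200, +0.004900) = 346.2° ≈ 346°.

346°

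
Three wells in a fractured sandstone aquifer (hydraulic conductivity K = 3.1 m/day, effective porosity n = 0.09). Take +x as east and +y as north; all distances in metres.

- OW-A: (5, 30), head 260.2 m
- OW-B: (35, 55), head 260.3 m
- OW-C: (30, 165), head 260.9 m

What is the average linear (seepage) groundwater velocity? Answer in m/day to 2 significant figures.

Three-point gradient (reference OW-A): Δ to OW-B = (30, 25, +0.1), Δ to OW-C = (25, 135, +0.7).
∂h/∂x = -0.001168, ∂h/∂y = +0.005401 (det = 3425).
|∇h| = √(-0.001168² + 0.005401²) = 0.005526
Seepage velocity v = K·i/n = 3.1 × 0.005526 / 0.09 = 0.1903 m/day.

0.19 m/day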